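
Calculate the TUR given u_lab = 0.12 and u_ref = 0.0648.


TUR = u_lab / u_ref
= 0.12 / 0.0648
= 1.8519

1.8519


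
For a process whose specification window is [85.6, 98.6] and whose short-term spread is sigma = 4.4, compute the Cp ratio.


Cp = (USL - LSL) / (6 * sigma)
= (98.6 - 85.6) / (6 * 4.4)
= 13.0000 / 26.4000
= 0.4924

0.4924


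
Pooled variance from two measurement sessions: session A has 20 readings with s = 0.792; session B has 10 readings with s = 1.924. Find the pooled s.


s_p = sqrt(((n1-1)*s1^2 + (n2-1)*s2^2) / (n1+n2-2))
numerator = (20-1)*0.792^2 + (10-1)*1.924^2 = 11.918016 + 33.315984 = 45.234
denominator = 20 + 10 - 2 = 28
s_p^2 = 45.234 / 28 = 1.6155
s_p = sqrt(1.6155) = 1.2710

1.2710


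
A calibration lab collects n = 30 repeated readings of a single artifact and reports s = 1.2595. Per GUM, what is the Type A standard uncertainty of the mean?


u_A = s / sqrt(n)
u_A = 1.2595 / sqrt(30)
u_A = 1.2595 / 5.4772256
u_A = 0.2300

0.2300


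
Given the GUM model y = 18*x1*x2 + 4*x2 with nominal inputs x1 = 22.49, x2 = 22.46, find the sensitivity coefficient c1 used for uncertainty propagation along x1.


y = 18*x1*x2 + 4*x2
dy/dx1 = 18*x2
Evaluate at x2 = 22.46: c1 = 18 * 22.46
c1 = 404.2800

404.2800


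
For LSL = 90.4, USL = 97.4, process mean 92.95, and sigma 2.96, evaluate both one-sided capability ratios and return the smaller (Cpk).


Cpu = (USL - mean) / (3*sigma) = (97.4 - 92.95) / (3*2.96) = 0.5011
Cpl = (mean - LSL) / (3*sigma) = (92.95 - 90.4) / (3*2.96) = 0.2872
Cpk = min(Cpu, Cpl) = 0.2872

0.2872


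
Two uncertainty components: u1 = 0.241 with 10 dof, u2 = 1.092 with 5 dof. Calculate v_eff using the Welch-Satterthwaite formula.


uc = sqrt(u1^2 + u2^2) = sqrt(0.241^2 + 1.092^2) = 1.1182777
v_eff = uc^4 / (u1^4/v1 + u2^4/v2)
= 1.1182777^4 / (0.241^4/10 + 1.092^4/5)
= 1.5638628 / 0.28473142
v_eff = 5.4924

5.4924


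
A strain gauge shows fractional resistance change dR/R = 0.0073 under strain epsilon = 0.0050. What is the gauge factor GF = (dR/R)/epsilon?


GF = (dR/R) / epsilon
= 0.0073 / 0.0050
= 1.4600

1.4600


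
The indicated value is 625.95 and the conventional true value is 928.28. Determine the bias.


Systematic error = measured - true
= 625.95 - 928.28
= -302.3300

-302.3300


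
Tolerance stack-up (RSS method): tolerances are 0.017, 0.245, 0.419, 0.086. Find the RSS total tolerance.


RSS = sqrt(0.017^2 + 0.245^2 + 0.419^2 + 0.086^2)
= sqrt(0.243271)
= 0.4932

0.4932


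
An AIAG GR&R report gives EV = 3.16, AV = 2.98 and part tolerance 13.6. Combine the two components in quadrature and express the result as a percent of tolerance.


GRR = sqrt(EV^2 + AV^2) = sqrt(3.16^2 + 2.98^2) = 4.3435009
%GRR = GRR / tol * 100 = 4.3435009 / 13.6 * 100
%GRR = 31.9375

31.9375


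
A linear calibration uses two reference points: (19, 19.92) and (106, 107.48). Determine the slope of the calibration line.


slope = (y2 - y1) / (x2 - x1)
= (107.48 - 19.92) / (106 - 19)
= 87.5600 / 87
= 1.0064

1.0064


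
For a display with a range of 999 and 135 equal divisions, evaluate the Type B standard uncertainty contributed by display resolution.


resolution = range / divisions
resolution = 999 / 135 = 7.4
u_res = resolution / (2*sqrt(3))
u_res = 7.4 / 3.4641016
u_res = 2.1362

2.1362


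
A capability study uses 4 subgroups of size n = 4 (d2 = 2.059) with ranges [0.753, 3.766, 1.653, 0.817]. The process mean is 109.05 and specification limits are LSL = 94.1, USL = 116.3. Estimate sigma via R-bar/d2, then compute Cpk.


R_bar = (0.753 + 3.766 + 1.653 + 0.817) / 4 = 1.74725
sigma = R_bar / d2 = 1.74725 / 2.059 = 0.84859155
Cp = (USL - LSL)/(6*sigma) = (116.3 - 94.1)/(6*0.84859155) = 4.3602
Cpu = (116.3 - 109.05)/(3*0.84859155) = 2.8479
Cpl = (109.05 - 94.1)/(3*0.84859155) = 5.8725
Cpk = min(Cpu, Cpl) = 2.8479

2.8479


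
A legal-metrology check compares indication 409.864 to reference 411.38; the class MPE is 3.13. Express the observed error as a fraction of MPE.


e = indication - reference = 409.864 - 411.38 = -1.5160
|e| = 1.5160
ratio = |e| / MPE = 1.5160 / 3.13
ratio = 0.4843

0.4843


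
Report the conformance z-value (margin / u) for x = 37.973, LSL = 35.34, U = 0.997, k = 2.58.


u = U / k = 0.997 / 2.58 = 0.38643411
margin = |LSL - x| = |35.34 - 37.973| = 2.633
z = margin / u = 2.633 / 0.38643411
z = 6.8136

6.8136


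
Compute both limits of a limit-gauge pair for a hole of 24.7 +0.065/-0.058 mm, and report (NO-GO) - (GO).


GO = nominal - lower_tol (smallest hole = maximum material condition)
GO = 24.7 - 0.058 = 24.642
NO-GO = nominal + upper_tol (largest hole = least material condition)
NO-GO = 24.7 + 0.065 = 24.765
spread = NO-GO - GO = 24.765 - 24.642 = 0.1230

0.1230


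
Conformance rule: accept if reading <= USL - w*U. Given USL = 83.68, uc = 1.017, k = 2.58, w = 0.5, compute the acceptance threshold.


U = k * uc = 2.58 * 1.017 = 2.62386
guard band g = w * U = 0.5 * 2.62386 = 1.31193
AL = USL - g = 83.68 - 1.31193
AL = 82.3681

82.3681


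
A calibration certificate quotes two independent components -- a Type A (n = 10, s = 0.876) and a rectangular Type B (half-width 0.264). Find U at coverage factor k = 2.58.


u_A = s / sqrt(n) = 0.876 / sqrt(10) = 0.27701552
u_B = half_width / sqrt(3) = 0.264 / sqrt(3) = 0.15242047
uc = sqrt(u_A^2 + u_B^2) = sqrt(0.27701552^2 + 0.15242047^2) = 0.31617969
U = k * uc = 2.58 * 0.31617969
U = 0.8157

0.8157


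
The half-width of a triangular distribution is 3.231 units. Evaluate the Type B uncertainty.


u_B = half_width / sqrt(6)
u_B = 3.231 / 2.4494897
u_B = 1.3191

1.3191


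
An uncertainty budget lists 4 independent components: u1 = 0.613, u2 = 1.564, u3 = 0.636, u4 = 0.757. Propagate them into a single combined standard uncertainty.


uc = sqrt(0.613^2 + 1.564^2 + 0.636^2 + 0.757^2)
uc = sqrt(3.79941)
uc = 1.9492

1.9492


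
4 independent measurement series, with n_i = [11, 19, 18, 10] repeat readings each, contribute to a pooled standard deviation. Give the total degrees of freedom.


nu = sum_i (n_i - 1)
nu = ((11 - 1) + (19 - 1) + (18 - 1) + (10 - 1))
nu = 10 + 18 + 17 + 9
nu = 54

54


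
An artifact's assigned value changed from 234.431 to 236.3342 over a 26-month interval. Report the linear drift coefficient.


rate = (v2 - v1) / months
= (236.3342 - 234.431) / 26
= 1.9032 / 26
= 0.0732

0.0732


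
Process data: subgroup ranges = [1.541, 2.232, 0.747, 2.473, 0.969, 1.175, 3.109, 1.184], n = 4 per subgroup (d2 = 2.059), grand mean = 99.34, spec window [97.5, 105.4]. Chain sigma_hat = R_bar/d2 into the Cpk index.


R_bar = (1.541 + 2.232 + 0.747 + 2.473 + 0.969 + 1.175 + 3.109 + 1.184) / 8 = 1.67875
sigma = R_bar / d2 = 1.67875 / 2.059 = 0.81532297
Cp = (USL - LSL)/(6*sigma) = (105.4 - 97.5)/(6*0.81532297) = 1.6149
Cpu = (105.4 - 99.34)/(3*0.81532297) = 2.4775
Cpl = (99.34 - 97.5)/(3*0.81532297) = 0.7523
Cpk = min(Cpu, Cpl) = 0.7523

0.7523


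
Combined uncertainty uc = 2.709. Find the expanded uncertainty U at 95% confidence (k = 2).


U = k * uc
U = 2 * 2.709
U = 5.4180

5.4180


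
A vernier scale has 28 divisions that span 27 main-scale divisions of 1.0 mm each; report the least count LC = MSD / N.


LC = MSD / n_div
= 1.0 / 28
= 0.0357

0.0357


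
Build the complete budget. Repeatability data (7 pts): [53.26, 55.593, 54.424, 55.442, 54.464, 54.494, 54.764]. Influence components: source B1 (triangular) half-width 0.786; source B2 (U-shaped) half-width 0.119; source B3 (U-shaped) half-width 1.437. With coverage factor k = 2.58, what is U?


mean = (53.26 + 55.593 + 54.424 + 55.442 + 54.464 + 54.494 + 54.764) / 7 = 54.63442857
s = sqrt(sum((x - mean)^2)/(n-1)) = 0.77135376
u_A = s / sqrt(n) = 0.77135376 / sqrt(7) = 0.29154432
u_B1 = 0.786 / sqrt(6) = 0.32088316
u_B2 = 0.119 / sqrt(2) = 0.084145707
u_B3 = 1.437 / sqrt(2) = 1.0161124
uc = sqrt(0.29154432^2 + 0.32088316^2 + 0.084145707^2 + 1.0161124^2) = 1.1079391
U = k * uc = 2.58 * 1.1079391
U = 2.8585

2.8585


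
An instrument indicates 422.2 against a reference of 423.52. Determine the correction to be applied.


Correction = standard - reading
= 423.52 - 422.2
= 1.3200

1.3200


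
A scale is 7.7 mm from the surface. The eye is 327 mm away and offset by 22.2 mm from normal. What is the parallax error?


error = h * offset / d
= 7.7 * 22.2 / 327
= 0.5228

0.5228


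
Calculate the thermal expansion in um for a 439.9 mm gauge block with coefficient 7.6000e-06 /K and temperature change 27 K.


dL = L * alpha * dT
= 439.9 * 7.6000e-06 * 27
= 0.0902675 mm
dL_um = 0.0902675 * 1000 = 90.2675 um

90.2675


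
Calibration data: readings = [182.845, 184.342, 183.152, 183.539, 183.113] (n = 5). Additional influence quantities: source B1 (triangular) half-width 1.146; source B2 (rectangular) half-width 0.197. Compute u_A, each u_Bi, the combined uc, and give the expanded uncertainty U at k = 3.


mean = (182.845 + 184.342 + 183.152 + 183.539 + 183.113) / 5 = 183.3982
s = sqrt(sum((x - mean)^2)/(n-1)) = 0.58278787
u_A = s / sqrt(n) = 0.58278787 / sqrt(5) = 0.26063066
u_B1 = 1.146 / sqrt(6) = 0.46785254
u_B2 = 0.197 / sqrt(3) = 0.113738
uc = sqrt(0.26063066^2 + 0.46785254^2 + 0.113738^2) = 0.54749491
U = k * uc = 3 * 0.54749491
U = 1.6425

1.6425


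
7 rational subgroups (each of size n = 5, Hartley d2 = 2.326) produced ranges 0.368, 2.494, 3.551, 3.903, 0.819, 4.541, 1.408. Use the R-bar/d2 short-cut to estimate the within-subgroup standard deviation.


R_bar = (0.368 + 2.494 + 3.551 + 3.903 + 0.819 + 4.541 + 1.408) / 7
R_bar = 17.084 / 7 = 2.4405714
sigma_hat = R_bar / d2 = 2.4405714 / 2.326 = 1.0493

1.0493


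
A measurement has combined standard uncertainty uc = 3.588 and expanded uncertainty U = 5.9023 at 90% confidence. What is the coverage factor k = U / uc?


k = U / uc
k = 5.9023 / 3.588
k = 1.645

1.645


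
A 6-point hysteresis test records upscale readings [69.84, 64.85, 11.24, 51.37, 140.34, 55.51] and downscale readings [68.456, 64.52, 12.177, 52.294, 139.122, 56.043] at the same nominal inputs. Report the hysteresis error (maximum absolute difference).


|69.84 - 68.456| = 1.3840
|64.85 - 64.52| = 0.3300
|11.24 - 12.177| = 0.9370
|51.37 - 52.294| = 0.9240
|140.34 - 139.122| = 1.2180
|55.51 - 56.043| = 0.5330
hysteresis = max(diffs) = 1.3840

1.3840


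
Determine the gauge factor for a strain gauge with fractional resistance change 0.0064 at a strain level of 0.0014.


GF = (dR/R) / epsilon
= 0.0064 / 0.0014
= 4.5714

4.5714


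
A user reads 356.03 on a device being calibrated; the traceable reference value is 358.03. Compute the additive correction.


Correction = standard - reading
= 358.03 - 356.03
= 2.0000

2.0000


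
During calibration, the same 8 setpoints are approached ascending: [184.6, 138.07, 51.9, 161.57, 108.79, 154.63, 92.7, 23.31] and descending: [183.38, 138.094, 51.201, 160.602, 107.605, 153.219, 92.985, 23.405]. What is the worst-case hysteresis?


|184.6 - 183.38| = 1.2200
|138.07 - 138.094| = 0.0240
|51.9 - 51.201| = 0.6990
|161.57 - 160.602| = 0.9680
|108.79 - 107.605| = 1.1850
|154.63 - 153.219| = 1.4110
|92.7 - 92.985| = 0.2850
|23.31 - 23.405| = 0.0950
hysteresis = max(diffs) = 1.4110

1.4110


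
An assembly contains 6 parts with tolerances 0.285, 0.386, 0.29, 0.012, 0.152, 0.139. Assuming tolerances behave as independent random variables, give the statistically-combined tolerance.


RSS = sqrt(0.285^2 + 0.386^2 + 0.29^2 + 0.012^2 + 0.152^2 + 0.139^2)
= sqrt(0.35689)
= 0.5974

0.5974


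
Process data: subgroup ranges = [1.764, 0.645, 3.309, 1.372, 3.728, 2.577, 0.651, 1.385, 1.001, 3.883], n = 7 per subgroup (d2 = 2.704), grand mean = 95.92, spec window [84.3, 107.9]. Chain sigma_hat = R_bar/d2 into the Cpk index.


R_bar = (1.764 + 0.645 + 3.309 + 1.372 + 3.728 + 2.577 + 0.651 + 1.385 + 1.001 + 3.883) / 10 = 2.0315
sigma = R_bar / d2 = 2.0315 / 2.704 = 0.75129438
Cp = (USL - LSL)/(6*sigma) = (107.9 - 84.3)/(6*0.75129438) = 5.2354
Cpu = (107.9 - 95.92)/(3*0.75129438) = 5.3153
Cpl = (95.92 - 84.3)/(3*0.75129438) = 5.1555
Cpk = min(Cpu, Cpl) = 5.1555

5.1555


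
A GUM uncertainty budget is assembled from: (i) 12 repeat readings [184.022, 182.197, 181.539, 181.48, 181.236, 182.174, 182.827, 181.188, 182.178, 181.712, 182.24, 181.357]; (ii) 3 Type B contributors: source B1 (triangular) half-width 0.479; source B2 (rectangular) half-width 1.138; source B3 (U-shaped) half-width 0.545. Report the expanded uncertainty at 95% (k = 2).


mean = (184.022 + 182.197 + 181.539 + 181.48 + 181.236 + 182.174 + 182.827 + 181.188 + 182.178 + 181.712 + 182.24 + 181.357) / 12 = 182.0125
s = sqrt(sum((x - mean)^2)/(n-1)) = 0.80629687
u_A = s / sqrt(n) = 0.80629687 / sqrt(12) = 0.23275786
u_B1 = 0.479 / sqrt(6) = 0.19555093
u_B2 = 1.138 / sqrt(3) = 0.65702461
u_B3 = 0.545 / sqrt(2) = 0.3853732
uc = sqrt(0.23275786^2 + 0.19555093^2 + 0.65702461^2 + 0.3853732^2) = 0.82012818
U = k * uc = 2 * 0.82012818
U = 1.6403

1.6403


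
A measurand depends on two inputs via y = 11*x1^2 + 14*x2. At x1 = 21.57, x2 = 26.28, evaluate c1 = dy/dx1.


y = 11*x1^2 + 14*x2
dy/dx1 = 2*11*x1
Evaluate at x1 = 21.57: c1 = 22 * 21.57
c1 = 474.5400

474.5400


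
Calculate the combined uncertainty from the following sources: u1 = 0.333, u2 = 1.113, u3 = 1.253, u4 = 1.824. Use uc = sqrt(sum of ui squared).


uc = sqrt(0.333^2 + 1.113^2 + 1.253^2 + 1.824^2)
uc = sqrt(6.246643)
uc = 2.4993

2.4993


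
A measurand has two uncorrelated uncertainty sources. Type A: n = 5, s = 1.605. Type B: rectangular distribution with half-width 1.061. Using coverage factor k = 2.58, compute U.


u_A = s / sqrt(n) = 1.605 / sqrt(5) = 0.71777782
u_B = half_width / sqrt(3) = 1.061 / sqrt(3) = 0.61256864
uc = sqrt(u_A^2 + u_B^2) = sqrt(0.71777782^2 + 0.61256864^2) = 0.94363411
U = k * uc = 2.58 * 0.94363411
U = 2.4346

2.4346


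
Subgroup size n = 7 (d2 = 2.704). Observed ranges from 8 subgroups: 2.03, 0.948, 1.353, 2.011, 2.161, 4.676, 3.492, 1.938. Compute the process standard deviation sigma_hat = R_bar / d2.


R_bar = (2.03 + 0.948 + 1.353 + 2.011 + 2.161 + 4.676 + 3.492 + 1.938) / 8
R_bar = 18.609 / 8 = 2.326125
sigma_hat = R_bar / d2 = 2.326125 / 2.704 = 0.8603

0.8603


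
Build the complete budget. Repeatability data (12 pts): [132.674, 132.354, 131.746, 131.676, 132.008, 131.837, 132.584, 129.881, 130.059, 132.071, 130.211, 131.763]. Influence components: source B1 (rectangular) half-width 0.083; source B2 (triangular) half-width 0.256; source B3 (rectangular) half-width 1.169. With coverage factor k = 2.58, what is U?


mean = (132.674 + 132.354 + 131.746 + 131.676 + 132.008 + 131.837 + 132.584 + 129.881 + 130.059 + 132.071 + 130.211 + 131.763) / 12 = 131.572
s = sqrt(sum((x - mean)^2)/(n-1)) = 0.97411676
u_A = s / sqrt(n) = 0.97411676 / sqrt(12) = 0.28120329
u_B1 = 0.083 / sqrt(3) = 0.047920072
u_B2 = 0.256 / sqrt(6) = 0.10451156
u_B3 = 1.169 / sqrt(3) = 0.67492246
uc = sqrt(0.28120329^2 + 0.047920072^2 + 0.10451156^2 + 0.67492246^2) = 0.740145
U = k * uc = 2.58 * 0.740145
U = 1.9096

1.9096


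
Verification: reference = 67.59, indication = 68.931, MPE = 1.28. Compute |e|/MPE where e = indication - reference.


e = indication - reference = 68.931 - 67.59 = 1.3410
|e| = 1.3410
ratio = |e| / MPE = 1.3410 / 1.28
ratio = 1.0477

1.0477


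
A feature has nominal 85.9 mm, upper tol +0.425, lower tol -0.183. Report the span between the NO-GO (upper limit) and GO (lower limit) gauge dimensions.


GO = nominal - lower_tol (smallest hole = maximum material condition)
GO = 85.9 - 0.183 = 85.717
NO-GO = nominal + upper_tol (largest hole = least material condition)
NO-GO = 85.9 + 0.425 = 86.325
spread = NO-GO - GO = 86.325 - 85.717 = 0.6080

0.6080


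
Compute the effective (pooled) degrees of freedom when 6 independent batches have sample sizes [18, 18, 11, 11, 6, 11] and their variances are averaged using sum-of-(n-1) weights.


nu = sum_i (n_i - 1)
nu = ((18 - 1) + (18 - 1) + (11 - 1) + (11 - 1) + (6 - 1) + (11 - 1))
nu = 17 + 17 + 10 + 10 + 5 + 10
nu = 69

69


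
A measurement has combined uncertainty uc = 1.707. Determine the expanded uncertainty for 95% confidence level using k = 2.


U = k * uc
U = 2 * 1.707
U = 3.4140

3.4140


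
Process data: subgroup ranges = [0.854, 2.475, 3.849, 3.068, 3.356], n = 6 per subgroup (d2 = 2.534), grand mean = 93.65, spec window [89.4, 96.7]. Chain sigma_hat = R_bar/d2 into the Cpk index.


R_bar = (0.854 + 2.475 + 3.849 + 3.068 + 3.356) / 5 = 2.7204
sigma = R_bar / d2 = 2.7204 / 2.534 = 1.0735596
Cp = (USL - LSL)/(6*sigma) = (96.7 - 89.4)/(6*1.0735596) = 1.1333
Cpu = (96.7 - 93.65)/(3*1.0735596) = 0.9470
Cpl = (93.65 - 89.4)/(3*1.0735596) = 1.3196
Cpk = min(Cpu, Cpl) = 0.9470

0.9470


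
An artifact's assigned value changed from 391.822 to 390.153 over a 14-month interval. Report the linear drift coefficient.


rate = (v2 - v1) / months
= (390.153 - 391.822) / 14
= -1.6690 / 14
= -0.1192

-0.1192


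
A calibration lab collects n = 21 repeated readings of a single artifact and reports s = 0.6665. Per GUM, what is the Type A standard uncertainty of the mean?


u_A = s / sqrt(n)
u_A = 0.6665 / sqrt(21)
u_A = 0.6665 / 4.5825757
u_A = 0.1454

0.1454


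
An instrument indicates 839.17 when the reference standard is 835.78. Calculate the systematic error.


Systematic error = measured - true
= 839.17 - 835.78
= 3.3900

3.3900


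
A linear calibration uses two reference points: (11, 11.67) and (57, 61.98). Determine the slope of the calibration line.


slope = (y2 - y1) / (x2 - x1)
= (61.98 - 11.67) / (57 - 11)
= 50.3100 / 46
= 1.0937

1.0937


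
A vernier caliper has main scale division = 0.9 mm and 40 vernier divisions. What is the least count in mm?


LC = MSD / n_div
= 0.9 / 40
= 0.0225

0.0225


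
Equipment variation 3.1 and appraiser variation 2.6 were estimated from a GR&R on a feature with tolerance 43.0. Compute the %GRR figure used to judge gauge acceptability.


GRR = sqrt(EV^2 + AV^2) = sqrt(3.1^2 + 2.6^2) = 4.0459857
%GRR = GRR / tol * 100 = 4.0459857 / 43.0 * 100
%GRR = 9.4093

9.4093


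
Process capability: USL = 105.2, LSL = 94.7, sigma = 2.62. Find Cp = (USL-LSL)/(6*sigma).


Cp = (USL - LSL) / (6 * sigma)
= (105.2 - 94.7) / (6 * 2.62)
= 10.5000 / 15.7200
= 0.6679

0.6679


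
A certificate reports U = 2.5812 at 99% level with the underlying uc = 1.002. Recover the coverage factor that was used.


k = U / uc
k = 2.5812 / 1.002
k = 2.576

2.576


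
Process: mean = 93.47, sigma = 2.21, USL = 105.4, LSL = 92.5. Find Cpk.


Cpu = (USL - mean) / (3*sigma) = (105.4 - 93.47) / (3*2.21) = 1.7994
Cpl = (mean - LSL) / (3*sigma) = (93.47 - 92.5) / (3*2.21) = 0.1463
Cpk = min(Cpu, Cpl) = 0.1463

0.1463


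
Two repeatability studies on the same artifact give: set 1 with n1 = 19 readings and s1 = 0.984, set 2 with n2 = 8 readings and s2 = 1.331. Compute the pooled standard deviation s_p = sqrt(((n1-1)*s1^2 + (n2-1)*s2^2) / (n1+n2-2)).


s_p = sqrt(((n1-1)*s1^2 + (n2-1)*s2^2) / (n1+n2-2))
numerator = (19-1)*0.984^2 + (8-1)*1.331^2 = 17.428608 + 12.400927 = 29.829535
denominator = 19 + 8 - 2 = 25
s_p^2 = 29.829535 / 25 = 1.1931814
s_p = sqrt(1.1931814) = 1.0923

1.0923


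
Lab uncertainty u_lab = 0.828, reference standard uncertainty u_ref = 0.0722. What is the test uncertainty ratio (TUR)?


TUR = u_lab / u_ref
= 0.828 / 0.0722
= 11.4681

11.4681


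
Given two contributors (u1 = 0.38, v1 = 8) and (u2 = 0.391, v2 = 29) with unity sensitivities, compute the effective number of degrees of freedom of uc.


uc = sqrt(u1^2 + u2^2) = sqrt(0.38^2 + 0.391^2) = 0.54523481
v_eff = uc^4 / (u1^4/v1 + u2^4/v2)
= 0.54523481^4 / (0.38^4/8 + 0.391^4/29)
= 0.088375992 / 0.0034123717
v_eff = 25.8987

25.8987


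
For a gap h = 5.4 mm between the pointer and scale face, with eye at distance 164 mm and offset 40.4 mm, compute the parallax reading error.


error = h * offset / d
= 5.4 * 40.4 / 164
= 1.3302

1.3302


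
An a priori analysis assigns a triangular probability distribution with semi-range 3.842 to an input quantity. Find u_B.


u_B = half_width / sqrt(6)
u_B = 3.842 / 2.4494897
u_B = 1.5685

1.5685


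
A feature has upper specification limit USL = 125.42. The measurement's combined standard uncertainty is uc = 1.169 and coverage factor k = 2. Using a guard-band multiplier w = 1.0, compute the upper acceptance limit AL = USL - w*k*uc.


U = k * uc = 2 * 1.169 = 2.338
guard band g = w * U = 1.0 * 2.338 = 2.338
AL = USL - g = 125.42 - 2.338
AL = 123.0820

123.0820


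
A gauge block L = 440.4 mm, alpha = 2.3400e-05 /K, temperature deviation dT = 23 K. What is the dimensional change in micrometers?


dL = L * alpha * dT
= 440.4 * 2.3400e-05 * 23
= 0.2370233 mm
dL_um = 0.2370233 * 1000 = 237.0233 um

237.0233


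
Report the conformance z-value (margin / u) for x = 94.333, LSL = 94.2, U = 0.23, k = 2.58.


u = U / k = 0.23 / 2.58 = 0.089147287
margin = |LSL - x| = |94.2 - 94.333| = 0.133
z = margin / u = 0.133 / 0.089147287
z = 1.4919

1.4919


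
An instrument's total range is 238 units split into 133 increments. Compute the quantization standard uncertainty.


resolution = range / divisions
resolution = 238 / 133 = 1.7894737
u_res = resolution / (2*sqrt(3))
u_res = 1.7894737 / 3.4641016
u_res = 0.5166

0.5166


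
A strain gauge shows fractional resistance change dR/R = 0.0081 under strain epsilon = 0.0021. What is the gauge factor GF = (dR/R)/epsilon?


GF = (dR/R) / epsilon
= 0.0081 / 0.0021
= 3.8571

3.8571


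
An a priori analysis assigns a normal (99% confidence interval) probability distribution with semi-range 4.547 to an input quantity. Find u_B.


u_B = half_width / 2.576
u_B = 4.547 / 2.576
u_B = 1.7651

1.7651


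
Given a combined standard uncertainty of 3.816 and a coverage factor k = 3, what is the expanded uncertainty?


U = k * uc
U = 3 * 3.816
U = 11.4480

11.4480


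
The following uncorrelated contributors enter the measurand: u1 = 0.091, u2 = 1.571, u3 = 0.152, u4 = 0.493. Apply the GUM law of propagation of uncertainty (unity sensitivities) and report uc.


uc = sqrt(0.091^2 + 1.571^2 + 0.152^2 + 0.493^2)
uc = sqrt(2.742475)
uc = 1.6560

1.6560


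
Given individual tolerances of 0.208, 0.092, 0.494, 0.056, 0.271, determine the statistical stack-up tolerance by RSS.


RSS = sqrt(0.208^2 + 0.092^2 + 0.494^2 + 0.056^2 + 0.271^2)
= sqrt(0.372341)
= 0.6102

0.6102


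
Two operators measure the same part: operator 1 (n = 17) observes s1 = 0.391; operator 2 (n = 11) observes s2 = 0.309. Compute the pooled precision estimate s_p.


s_p = sqrt(((n1-1)*s1^2 + (n2-1)*s2^2) / (n1+n2-2))
numerator = (17-1)*0.391^2 + (11-1)*0.309^2 = 2.446096 + 0.95481 = 3.400906
denominator = 17 + 11 - 2 = 26
s_p^2 = 3.400906 / 26 = 0.13080408
s_p = sqrt(0.13080408) = 0.3617

0.3617


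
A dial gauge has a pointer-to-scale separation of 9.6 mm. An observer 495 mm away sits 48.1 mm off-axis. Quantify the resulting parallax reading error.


error = h * offset / d
= 9.6 * 48.1 / 495
= 0.9328

0.9328


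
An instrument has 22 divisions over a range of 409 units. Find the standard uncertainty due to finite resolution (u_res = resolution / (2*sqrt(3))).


resolution = range / divisions
resolution = 409 / 22 = 18.590909
u_res = resolution / (2*sqrt(3))
u_res = 18.590909 / 3.4641016
u_res = 5.3667

5.3667


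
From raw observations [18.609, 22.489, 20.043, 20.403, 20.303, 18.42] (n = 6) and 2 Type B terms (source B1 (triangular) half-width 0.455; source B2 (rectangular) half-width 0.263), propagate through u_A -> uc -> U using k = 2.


mean = (18.609 + 22.489 + 20.043 + 20.403 + 20.303 + 18.42) / 6 = 20.0445
s = sqrt(sum((x - mean)^2)/(n-1)) = 1.4744889
u_A = s / sqrt(n) = 1.4744889 / sqrt(6) = 0.60195757
u_B1 = 0.455 / sqrt(6) = 0.18575297
u_B2 = 0.263 / sqrt(3) = 0.15184312
uc = sqrt(0.60195757^2 + 0.18575297^2 + 0.15184312^2) = 0.64800726
U = k * uc = 2 * 0.64800726
U = 1.2960

1.2960


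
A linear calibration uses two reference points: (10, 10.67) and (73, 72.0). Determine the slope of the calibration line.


slope = (y2 - y1) / (x2 - x1)
= (72.0 - 10.67) / (73 - 10)
= 61.3300 / 63
= 0.9735

0.9735


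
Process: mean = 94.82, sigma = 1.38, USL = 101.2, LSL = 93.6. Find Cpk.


Cpu = (USL - mean) / (3*sigma) = (101.2 - 94.82) / (3*1.38) = 1.5411
Cpl = (mean - LSL) / (3*sigma) = (94.82 - 93.6) / (3*1.38) = 0.2947
Cpk = min(Cpu, Cpl) = 0.2947

0.2947


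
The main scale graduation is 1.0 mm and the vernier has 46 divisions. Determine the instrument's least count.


LC = MSD / n_div
= 1.0 / 46
= 0.0217

0.0217


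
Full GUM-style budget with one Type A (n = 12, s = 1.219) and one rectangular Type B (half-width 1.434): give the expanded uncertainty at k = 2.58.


u_A = s / sqrt(n) = 1.219 / sqrt(12) = 0.35189499
u_B = half_width / sqrt(3) = 1.434 / sqrt(3) = 0.82792029
uc = sqrt(u_A^2 + u_B^2) = sqrt(0.35189499^2 + 0.82792029^2) = 0.89960107
U = k * uc = 2.58 * 0.89960107
U = 2.3210

2.3210


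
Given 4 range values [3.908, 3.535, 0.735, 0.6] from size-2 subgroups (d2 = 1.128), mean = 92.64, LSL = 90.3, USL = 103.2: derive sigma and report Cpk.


R_bar = (3.908 + 3.535 + 0.735 + 0.6) / 4 = 2.1945
sigma = R_bar / d2 = 2.1945 / 1.128 = 1.9454787
Cp = (USL - LSL)/(6*sigma) = (103.2 - 90.3)/(6*1.9454787) = 1.1051
Cpu = (103.2 - 92.64)/(3*1.9454787) = 1.8093
Cpl = (92.64 - 90.3)/(3*1.9454787) = 0.4009
Cpk = min(Cpu, Cpl) = 0.4009

0.4009


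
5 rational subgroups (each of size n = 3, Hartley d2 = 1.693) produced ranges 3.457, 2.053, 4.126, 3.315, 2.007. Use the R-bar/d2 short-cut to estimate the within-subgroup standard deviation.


R_bar = (3.457 + 2.053 + 4.126 + 3.315 + 2.007) / 5
R_bar = 14.958 / 5 = 2.9916
sigma_hat = R_bar / d2 = 2.9916 / 1.693 = 1.7670

1.7670


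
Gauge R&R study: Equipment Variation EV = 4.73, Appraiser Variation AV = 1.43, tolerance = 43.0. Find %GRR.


GRR = sqrt(EV^2 + AV^2) = sqrt(4.73^2 + 1.43^2) = 4.941437
%GRR = GRR / tol * 100 = 4.941437 / 43.0 * 100
%GRR = 11.4917

11.4917


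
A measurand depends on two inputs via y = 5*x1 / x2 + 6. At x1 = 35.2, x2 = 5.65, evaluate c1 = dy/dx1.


y = 5*x1 / x2 + 6
dy/dx1 = 5/x2
Evaluate at x2 = 5.65: c1 = 5 / 5.65
c1 = 0.8850

0.8850


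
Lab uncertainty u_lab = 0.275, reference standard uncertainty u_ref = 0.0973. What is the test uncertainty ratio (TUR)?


TUR = u_lab / u_ref
= 0.275 / 0.0973
= 2.8263

2.8263


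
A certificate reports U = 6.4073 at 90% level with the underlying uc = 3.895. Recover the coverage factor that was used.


k = U / uc
k = 6.4073 / 3.895
k = 1.645

1.645


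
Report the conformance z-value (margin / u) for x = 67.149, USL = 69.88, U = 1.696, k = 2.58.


u = U / k = 1.696 / 2.58 = 0.65736434
margin = |USL - x| = |69.88 - 67.149| = 2.731
z = margin / u = 2.731 / 0.65736434
z = 4.1545

4.1545


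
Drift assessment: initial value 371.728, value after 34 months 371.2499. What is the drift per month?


rate = (v2 - v1) / months
= (371.2499 - 371.728) / 34
= -0.4781 / 34
= -0.0141

-0.0141


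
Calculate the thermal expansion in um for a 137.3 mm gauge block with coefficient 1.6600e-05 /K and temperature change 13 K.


dL = L * alpha * dT
= 137.3 * 1.6600e-05 * 13
= 0.0296293 mm
dL_um = 0.0296293 * 1000 = 29.6293 um

29.6293


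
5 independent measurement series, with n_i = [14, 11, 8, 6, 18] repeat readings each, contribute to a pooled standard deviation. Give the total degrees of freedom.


nu = sum_i (n_i - 1)
nu = ((14 - 1) + (11 - 1) + (8 - 1) + (6 - 1) + (18 - 1))
nu = 13 + 10 + 7 + 5 + 17
nu = 52

52


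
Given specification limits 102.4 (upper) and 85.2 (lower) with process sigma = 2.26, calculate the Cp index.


Cp = (USL - LSL) / (6 * sigma)
= (102.4 - 85.2) / (6 * 2.26)
= 17.2000 / 13.5600
= 1.2684

1.2684


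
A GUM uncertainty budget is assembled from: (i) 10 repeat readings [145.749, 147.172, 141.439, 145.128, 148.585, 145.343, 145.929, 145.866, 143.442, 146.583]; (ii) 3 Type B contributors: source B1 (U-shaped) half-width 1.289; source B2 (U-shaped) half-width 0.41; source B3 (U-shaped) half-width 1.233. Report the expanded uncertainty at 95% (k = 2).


mean = (145.749 + 147.172 + 141.439 + 145.128 + 148.585 + 145.343 + 145.929 + 145.866 + 143.442 + 146.583) / 10 = 145.5236
s = sqrt(sum((x - mean)^2)/(n-1)) = 1.9649779
u_A = s / sqrt(n) = 1.9649779 / sqrt(10) = 0.62138057
u_B1 = 1.289 / sqrt(2) = 0.91146064
u_B2 = 0.41 / sqrt(2) = 0.28991378
u_B3 = 1.233 / sqrt(2) = 0.87186266
uc = sqrt(0.62138057^2 + 0.91146064^2 + 0.28991378^2 + 0.87186266^2) = 1.4356423
U = k * uc = 2 * 1.4356423
U = 2.8713

2.8713


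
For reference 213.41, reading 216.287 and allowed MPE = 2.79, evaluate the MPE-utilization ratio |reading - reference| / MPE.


e = indication - reference = 216.287 - 213.41 = 2.8770
|e| = 2.8770
ratio = |e| / MPE = 2.8770 / 2.79
ratio = 1.0312

1.0312


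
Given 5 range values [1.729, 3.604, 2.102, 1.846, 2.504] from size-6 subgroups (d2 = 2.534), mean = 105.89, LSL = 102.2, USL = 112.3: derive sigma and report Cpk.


R_bar = (1.729 + 3.604 + 2.102 + 1.846 + 2.504) / 5 = 2.357
sigma = R_bar / d2 = 2.357 / 2.534 = 0.93014996
Cp = (USL - LSL)/(6*sigma) = (112.3 - 102.2)/(6*0.93014996) = 1.8097
Cpu = (112.3 - 105.89)/(3*0.93014996) = 2.2971
Cpl = (105.89 - 102.2)/(3*0.93014996) = 1.3224
Cpk = min(Cpu, Cpl) = 1.3224

1.3224


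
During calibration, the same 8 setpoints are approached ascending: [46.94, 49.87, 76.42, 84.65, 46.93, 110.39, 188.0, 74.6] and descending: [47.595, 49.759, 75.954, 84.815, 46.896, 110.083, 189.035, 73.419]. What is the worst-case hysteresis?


|46.94 - 47.595| = 0.6550
|49.87 - 49.759| = 0.1110
|76.42 - 75.954| = 0.4660
|84.65 - 84.815| = 0.1650
|46.93 - 46.896| = 0.0340
|110.39 - 110.083| = 0.3070
|188.0 - 189.035| = 1.0350
|74.6 - 73.419| = 1.1810
hysteresis = max(diffs) = 1.1810

1.1810


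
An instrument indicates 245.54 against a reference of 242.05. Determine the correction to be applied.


Correction = standard - reading
= 242.05 - 245.54
= -3.4900

-3.4900


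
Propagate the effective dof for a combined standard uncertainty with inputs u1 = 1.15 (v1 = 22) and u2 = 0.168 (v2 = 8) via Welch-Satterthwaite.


uc = sqrt(u1^2 + u2^2) = sqrt(1.15^2 + 0.168^2) = 1.1622065
v_eff = uc^4 / (u1^4/v1 + u2^4/v2)
= 1.1622065^4 / (1.15^4/22 + 0.168^4/8)
= 1.8244552 / 0.079599858
v_eff = 22.9203

22.9203


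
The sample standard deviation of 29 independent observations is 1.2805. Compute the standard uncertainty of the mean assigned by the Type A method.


u_A = s / sqrt(n)
u_A = 1.2805 / sqrt(29)
u_A = 1.2805 / 5.3851648
u_A = 0.2378

0.2378


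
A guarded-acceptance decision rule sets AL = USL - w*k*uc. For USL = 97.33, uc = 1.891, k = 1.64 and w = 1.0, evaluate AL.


U = k * uc = 1.64 * 1.891 = 3.10124
guard band g = w * U = 1.0 * 3.10124 = 3.10124
AL = USL - g = 97.33 - 3.10124
AL = 94.2288

94.2288


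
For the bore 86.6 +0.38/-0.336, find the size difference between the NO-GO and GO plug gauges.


GO = nominal - lower_tol (smallest hole = maximum material condition)
GO = 86.6 - 0.336 = 86.264
NO-GO = nominal + upper_tol (largest hole = least material condition)
NO-GO = 86.6 + 0.38 = 86.98
spread = NO-GO - GO = 86.98 - 86.264 = 0.7160

0.7160


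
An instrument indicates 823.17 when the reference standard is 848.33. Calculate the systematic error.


Systematic error = measured - true
= 823.17 - 848.33
= -25.1600

-25.1600


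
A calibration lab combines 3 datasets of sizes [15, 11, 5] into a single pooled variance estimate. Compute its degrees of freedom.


nu = sum_i (n_i - 1)
nu = ((15 - 1) + (11 - 1) + (5 - 1))
nu = 14 + 10 + 4
nu = 28

28


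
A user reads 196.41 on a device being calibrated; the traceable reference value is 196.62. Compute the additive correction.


Correction = standard - reading
= 196.62 - 196.41
= 0.2100

0.2100


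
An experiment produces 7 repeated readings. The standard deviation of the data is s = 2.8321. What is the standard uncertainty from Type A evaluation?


u_A = s / sqrt(n)
u_A = 2.8321 / sqrt(7)
u_A = 2.8321 / 2.6457513
u_A = 1.0704

1.0704


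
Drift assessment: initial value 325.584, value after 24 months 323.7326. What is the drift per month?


rate = (v2 - v1) / months
= (323.7326 - 325.584) / 24
= -1.8514 / 24
= -0.0771

-0.0771


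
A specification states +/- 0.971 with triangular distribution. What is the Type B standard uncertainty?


u_B = half_width / sqrt(6)
u_B = 0.971 / 2.4494897
u_B = 0.3964

0.3964


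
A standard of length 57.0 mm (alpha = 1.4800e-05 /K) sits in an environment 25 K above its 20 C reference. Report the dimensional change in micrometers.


dL = L * alpha * dT
= 57.0 * 1.4800e-05 * 25
= 0.0210900 mm
dL_um = 0.0210900 * 1000 = 21.0900 um

21.0900


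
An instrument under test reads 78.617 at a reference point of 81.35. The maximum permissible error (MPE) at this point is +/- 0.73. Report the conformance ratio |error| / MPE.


e = indication - reference = 78.617 - 81.35 = -2.7330
|e| = 2.7330
ratio = |e| / MPE = 2.7330 / 0.73
ratio = 3.7438

3.7438


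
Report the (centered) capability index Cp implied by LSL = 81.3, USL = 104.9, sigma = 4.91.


Cp = (USL - LSL) / (6 * sigma)
= (104.9 - 81.3) / (6 * 4.91)
= 23.6000 / 29.4600
= 0.8011

0.8011


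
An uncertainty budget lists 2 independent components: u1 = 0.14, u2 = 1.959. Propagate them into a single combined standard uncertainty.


uc = sqrt(0.14^2 + 1.959^2)
uc = sqrt(3.857281)
uc = 1.9640

1.9640


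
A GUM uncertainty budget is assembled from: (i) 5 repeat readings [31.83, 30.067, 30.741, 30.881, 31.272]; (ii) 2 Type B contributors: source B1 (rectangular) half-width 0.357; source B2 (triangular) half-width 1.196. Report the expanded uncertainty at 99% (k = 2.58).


mean = (31.83 + 30.067 + 30.741 + 30.881 + 31.272) / 5 = 30.9582
s = sqrt(sum((x - mean)^2)/(n-1)) = 0.65304648
u_A = s / sqrt(n) = 0.65304648 / sqrt(5) = 0.29205126
u_B1 = 0.357 / sqrt(3) = 0.20611405
u_B2 = 1.196 / sqrt(6) = 0.48826496
uc = sqrt(0.29205126^2 + 0.20611405^2 + 0.48826496^2) = 0.60512776
U = k * uc = 2.58 * 0.60512776
U = 1.5612

1.5612


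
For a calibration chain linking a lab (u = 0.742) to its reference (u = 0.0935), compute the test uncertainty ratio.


TUR = u_lab / u_ref
= 0.742 / 0.0935
= 7.9358

7.9358


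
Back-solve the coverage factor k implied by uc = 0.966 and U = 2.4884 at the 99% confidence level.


k = U / uc
k = 2.4884 / 0.966
k = 2.576

2.576


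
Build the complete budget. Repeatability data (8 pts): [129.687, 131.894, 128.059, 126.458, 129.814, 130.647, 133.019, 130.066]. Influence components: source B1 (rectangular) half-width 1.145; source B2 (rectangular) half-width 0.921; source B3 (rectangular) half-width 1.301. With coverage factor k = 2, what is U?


mean = (129.687 + 131.894 + 128.059 + 126.458 + 129.814 + 130.647 + 133.019 + 130.066) / 8 = 129.9555
s = sqrt(sum((x - mean)^2)/(n-1)) = 2.054769
u_A = s / sqrt(n) = 2.054769 / sqrt(8) = 0.72647055
u_B1 = 1.145 / sqrt(3) = 0.66106606
u_B2 = 0.921 / sqrt(3) = 0.5317396
u_B3 = 1.301 / sqrt(3) = 0.7511327
uc = sqrt(0.72647055^2 + 0.66106606^2 + 0.5317396^2 + 0.7511327^2) = 1.3459997
U = k * uc = 2 * 1.3459997
U = 2.6920

2.6920


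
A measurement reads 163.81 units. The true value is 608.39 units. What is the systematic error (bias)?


Systematic error = measured - true
= 163.81 - 608.39
= -444.5800

-444.5800


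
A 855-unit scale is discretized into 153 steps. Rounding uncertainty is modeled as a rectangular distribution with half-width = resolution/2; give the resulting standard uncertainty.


resolution = range / divisions
resolution = 855 / 153 = 5.5882353
u_res = resolution / (2*sqrt(3))
u_res = 5.5882353 / 3.4641016
u_res = 1.6132

1.6132


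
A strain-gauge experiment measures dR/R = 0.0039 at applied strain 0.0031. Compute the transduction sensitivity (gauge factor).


GF = (dR/R) / epsilon
= 0.0039 / 0.0031
= 1.2581

1.2581


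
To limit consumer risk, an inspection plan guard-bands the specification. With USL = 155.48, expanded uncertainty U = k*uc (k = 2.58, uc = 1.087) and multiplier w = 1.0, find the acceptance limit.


U = k * uc = 2.58 * 1.087 = 2.80446
guard band g = w * U = 1.0 * 2.80446 = 2.80446
AL = USL - g = 155.48 - 2.80446
AL = 152.6755

152.6755


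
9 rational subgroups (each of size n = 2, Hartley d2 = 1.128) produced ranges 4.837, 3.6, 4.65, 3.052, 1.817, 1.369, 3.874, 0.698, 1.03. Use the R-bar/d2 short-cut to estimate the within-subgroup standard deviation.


R_bar = (4.837 + 3.6 + 4.65 + 3.052 + 1.817 + 1.369 + 3.874 + 0.698 + 1.03) / 9
R_bar = 24.927 / 9 = 2.7696667
sigma_hat = R_bar / d2 = 2.7696667 / 1.128 = 2.4554

2.4554


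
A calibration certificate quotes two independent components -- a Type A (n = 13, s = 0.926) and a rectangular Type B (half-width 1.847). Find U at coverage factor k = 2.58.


u_A = s / sqrt(n) = 0.926 / sqrt(13) = 0.25682619
u_B = half_width / sqrt(3) = 1.847 / sqrt(3) = 1.0663659
uc = sqrt(u_A^2 + u_B^2) = sqrt(0.25682619^2 + 1.0663659^2) = 1.0968573
U = k * uc = 2.58 * 1.0968573
U = 2.8299

2.8299


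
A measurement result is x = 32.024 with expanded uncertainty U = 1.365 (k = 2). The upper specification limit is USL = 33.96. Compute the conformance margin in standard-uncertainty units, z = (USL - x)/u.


u = U / k = 1.365 / 2 = 0.6825
margin = |USL - x| = |33.96 - 32.024| = 1.936
z = margin / u = 1.936 / 0.6825
z = 2.8366

2.8366


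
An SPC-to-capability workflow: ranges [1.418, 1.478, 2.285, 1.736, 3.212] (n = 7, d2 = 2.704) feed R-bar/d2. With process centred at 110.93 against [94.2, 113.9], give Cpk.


R_bar = (1.418 + 1.478 + 2.285 + 1.736 + 3.212) / 5 = 2.0258
sigma = R_bar / d2 = 2.0258 / 2.704 = 0.74918639
Cp = (USL - LSL)/(6*sigma) = (113.9 - 94.2)/(6*0.74918639) = 4.3825
Cpu = (113.9 - 110.93)/(3*0.74918639) = 1.3214
Cpl = (110.93 - 94.2)/(3*0.74918639) = 7.4436
Cpk = min(Cpu, Cpl) = 1.3214

1.3214


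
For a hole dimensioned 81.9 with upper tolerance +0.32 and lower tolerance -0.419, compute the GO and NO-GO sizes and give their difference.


GO = nominal - lower_tol (smallest hole = maximum material condition)
GO = 81.9 - 0.419 = 81.481
NO-GO = nominal + upper_tol (largest hole = least material condition)
NO-GO = 81.9 + 0.32 = 82.22
spread = NO-GO - GO = 82.22 - 81.481 = 0.7390

0.7390


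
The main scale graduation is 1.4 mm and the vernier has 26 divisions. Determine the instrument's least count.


LC = MSD / n_div
= 1.4 / 26
= 0.0538

0.0538


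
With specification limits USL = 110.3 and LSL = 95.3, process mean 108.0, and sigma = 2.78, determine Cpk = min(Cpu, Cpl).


Cpu = (USL - mean) / (3*sigma) = (110.3 - 108.0) / (3*2.78) = 0.2758
Cpl = (mean - LSL) / (3*sigma) = (108.0 - 95.3) / (3*2.78) = 1.5228
Cpk = min(Cpu, Cpl) = 0.2758

0.2758


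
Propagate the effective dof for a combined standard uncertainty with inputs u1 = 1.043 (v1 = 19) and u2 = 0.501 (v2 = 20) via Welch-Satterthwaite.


uc = sqrt(u1^2 + u2^2) = sqrt(1.043^2 + 0.501^2) = 1.1570869
v_eff = uc^4 / (u1^4/v1 + u2^4/v2)
= 1.1570869^4 / (1.043^4/19 + 0.501^4/20)
= 1.7925196 / 0.065435099
v_eff = 27.3939

27.3939


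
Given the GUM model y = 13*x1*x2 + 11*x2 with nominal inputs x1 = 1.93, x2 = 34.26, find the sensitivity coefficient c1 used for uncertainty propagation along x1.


y = 13*x1*x2 + 11*x2
dy/dx1 = 13*x2
Evaluate at x2 = 34.26: c1 = 13 * 34.26
c1 = 445.3800

445.3800


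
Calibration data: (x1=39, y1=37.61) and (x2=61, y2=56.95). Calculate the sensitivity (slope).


slope = (y2 - y1) / (x2 - x1)
= (56.95 - 37.61) / (61 - 39)
= 19.3400 / 22
= 0.8791

0.8791


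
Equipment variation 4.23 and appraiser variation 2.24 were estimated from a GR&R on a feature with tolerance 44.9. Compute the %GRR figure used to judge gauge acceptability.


GRR = sqrt(EV^2 + AV^2) = sqrt(4.23^2 + 2.24^2) = 4.7864914
%GRR = GRR / tol * 100 = 4.7864914 / 44.9 * 100
%GRR = 10.6603

10.6603
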